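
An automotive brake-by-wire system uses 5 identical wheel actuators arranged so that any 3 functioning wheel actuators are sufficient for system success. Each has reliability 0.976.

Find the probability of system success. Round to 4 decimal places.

R = Σ_{i=3}^{5} C(5,i) p^i (1−p)^{5−i} with p = 0.976
C(5,3)·0.976^3·0.024^2 = 0.005355
C(5,4)·0.976^4·0.024^1 = 0.108888
C(5,5)·0.976^5·0.024^0 = 0.885623
Sum = 0.9999

0.9999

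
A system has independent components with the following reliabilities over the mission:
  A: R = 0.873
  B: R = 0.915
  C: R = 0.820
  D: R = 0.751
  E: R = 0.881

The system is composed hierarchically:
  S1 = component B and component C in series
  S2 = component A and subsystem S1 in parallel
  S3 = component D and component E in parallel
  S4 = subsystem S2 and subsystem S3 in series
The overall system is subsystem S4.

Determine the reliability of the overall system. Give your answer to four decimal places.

0.9396

Series (B and C): 0.915000 × 0.820000 = 0.750300
Parallel (A and [0.750300]): 1 − (1 − 0.873000)(1 − 0.750300) = 0.968288
Parallel (D and E): 1 − (1 − 0.751000)(1 − 0.881000) = 0.970369
Series ([0.968288] and [0.970369]): 0.968288 × 0.970369 = 0.9396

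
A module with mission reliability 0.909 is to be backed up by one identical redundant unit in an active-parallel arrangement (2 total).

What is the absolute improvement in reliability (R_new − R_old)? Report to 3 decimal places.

R_before = 0.909
R_after = 1 − (1 − 0.909)^2 = 0.992
ΔR = 0.992 − 0.909 = 0.083

0.083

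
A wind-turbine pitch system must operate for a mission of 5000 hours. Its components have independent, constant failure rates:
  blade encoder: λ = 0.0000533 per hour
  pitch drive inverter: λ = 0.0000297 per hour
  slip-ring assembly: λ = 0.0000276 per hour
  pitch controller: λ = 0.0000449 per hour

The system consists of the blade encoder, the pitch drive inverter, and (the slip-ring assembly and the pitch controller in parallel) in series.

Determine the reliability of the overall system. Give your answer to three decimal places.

R(blade encoder) = exp(−0.0000533 × 5000) = 0.76606
R(pitch drive inverter) = exp(−0.0000297 × 5000) = 0.86200
R(slip-ring assembly) = exp(−0.0000276 × 5000) = 0.87110
R(pitch controller) = exp(−0.0000449 × 5000) = 0.79892
Parallel (slip-ring assembly and pitch controller): 1 − (1 − 0.87110)(1 − 0.79892) = 0.97408
Series (blade encoder, pitch drive inverter, and [0.97408]): 0.76606 × 0.86200 × 0.97408 = 0.643

0.643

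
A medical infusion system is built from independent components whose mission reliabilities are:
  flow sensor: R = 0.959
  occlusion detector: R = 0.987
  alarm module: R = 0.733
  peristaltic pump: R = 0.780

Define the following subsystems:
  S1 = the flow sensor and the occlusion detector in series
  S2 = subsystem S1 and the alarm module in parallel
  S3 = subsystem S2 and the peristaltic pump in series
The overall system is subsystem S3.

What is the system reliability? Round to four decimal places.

Series (flow sensor and occlusion detector): 0.959000 × 0.987000 = 0.946533
Parallel ([0.946533] and alarm module): 1 − (1 − 0.946533)(1 − 0.733000) = 0.985724
Series ([0.985724] and peristaltic pump): 0.985724 × 0.780000 = 0.7689

0.7689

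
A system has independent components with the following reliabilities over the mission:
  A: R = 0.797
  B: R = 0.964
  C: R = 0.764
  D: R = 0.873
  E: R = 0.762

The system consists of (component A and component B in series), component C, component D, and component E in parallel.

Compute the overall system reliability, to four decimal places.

0.9983

Series (A and B): 0.797000 × 0.964000 = 0.768308
Parallel ([0.768308], C, D, and E): 1 − (1 − 0.768308)(1 − 0.764000)(1 − 0.873000)(1 − 0.762000) = 0.9983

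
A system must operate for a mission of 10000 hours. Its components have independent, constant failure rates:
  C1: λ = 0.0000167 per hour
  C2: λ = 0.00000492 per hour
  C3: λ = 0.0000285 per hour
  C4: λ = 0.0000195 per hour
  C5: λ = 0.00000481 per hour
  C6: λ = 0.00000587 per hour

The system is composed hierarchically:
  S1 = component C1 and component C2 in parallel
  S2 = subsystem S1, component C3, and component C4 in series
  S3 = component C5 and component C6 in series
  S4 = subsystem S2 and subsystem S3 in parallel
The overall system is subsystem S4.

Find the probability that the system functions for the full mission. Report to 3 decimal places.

R(C1) = exp(−0.0000167 × 10000) = 0.84620
R(C2) = exp(−0.00000492 × 10000) = 0.95199
R(C3) = exp(−0.0000285 × 10000) = 0.75201
R(C4) = exp(−0.0000195 × 10000) = 0.82283
R(C5) = exp(−0.00000481 × 10000) = 0.95304
R(C6) = exp(−0.00000587 × 10000) = 0.94299
Parallel (C1 and C2): 1 − (1 − 0.84620)(1 − 0.95199) = 0.99262
Series ([0.99262], C3, and C4): 0.99262 × 0.75201 × 0.82283 = 0.61421
Series (C5 and C6): 0.95304 × 0.94299 = 0.89871
Parallel ([0.61421] and [0.89871]): 1 − (1 − 0.61421)(1 − 0.89871) = 0.961

0.961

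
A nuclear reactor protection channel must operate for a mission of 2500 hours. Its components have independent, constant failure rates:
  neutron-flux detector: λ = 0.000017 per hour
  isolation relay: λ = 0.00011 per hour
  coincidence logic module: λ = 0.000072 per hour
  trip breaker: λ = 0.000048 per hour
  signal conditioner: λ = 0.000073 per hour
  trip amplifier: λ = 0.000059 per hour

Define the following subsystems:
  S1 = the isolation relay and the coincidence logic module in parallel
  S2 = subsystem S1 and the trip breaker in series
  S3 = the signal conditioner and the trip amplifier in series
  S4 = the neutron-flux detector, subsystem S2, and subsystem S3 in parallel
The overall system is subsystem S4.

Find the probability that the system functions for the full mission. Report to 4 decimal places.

R(neutron-flux detector) = exp(−0.000017 × 2500) = 0.958390
R(isolation relay) = exp(−0.00011 × 2500) = 0.759572
R(coincidence logic module) = exp(−0.000072 × 2500) = 0.835270
R(trip breaker) = exp(−0.000048 × 2500) = 0.886920
R(signal conditioner) = exp(−0.000073 × 2500) = 0.833185
R(trip amplifier) = exp(−0.000059 × 2500) = 0.862862
Parallel (isolation relay and coincidence logic module): 1 − (1 − 0.759572)(1 − 0.835270) = 0.960394
Series ([0.960394] and trip breaker): 0.960394 × 0.886920 = 0.851793
Series (signal conditioner and trip amplifier): 0.833185 × 0.862862 = 0.718924
Parallel (neutron-flux detector, [0.851793], and [0.718924]): 1 − (1 − 0.958390)(1 − 0.851793)(1 − 0.718924) = 0.9983

0.9983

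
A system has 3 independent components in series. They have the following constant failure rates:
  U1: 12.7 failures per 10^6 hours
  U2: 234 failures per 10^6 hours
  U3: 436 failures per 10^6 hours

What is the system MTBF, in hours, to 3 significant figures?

Series of exponential components: λ_sys = Σ λ_i
λ_sys = 0.0000127 + 0.000234 + 0.000436 = 6.8270e-04 /h
MTBF = 1 / λ_sys = 1460 h

1460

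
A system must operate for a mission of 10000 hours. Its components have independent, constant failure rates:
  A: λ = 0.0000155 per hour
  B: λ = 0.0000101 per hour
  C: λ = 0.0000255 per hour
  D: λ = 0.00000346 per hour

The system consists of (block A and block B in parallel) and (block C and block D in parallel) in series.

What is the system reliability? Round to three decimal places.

R(A) = exp(−0.0000155 × 10000) = 0.85642
R(B) = exp(−0.0000101 × 10000) = 0.90393
R(C) = exp(−0.0000255 × 10000) = 0.77492
R(D) = exp(−0.00000346 × 10000) = 0.96599
Parallel (A and B): 1 − (1 − 0.85642)(1 − 0.90393) = 0.98621
Parallel (C and D): 1 − (1 − 0.77492)(1 − 0.96599) = 0.99235
Series ([0.98621] and [0.99235]): 0.98621 × 0.99235 = 0.979

0.979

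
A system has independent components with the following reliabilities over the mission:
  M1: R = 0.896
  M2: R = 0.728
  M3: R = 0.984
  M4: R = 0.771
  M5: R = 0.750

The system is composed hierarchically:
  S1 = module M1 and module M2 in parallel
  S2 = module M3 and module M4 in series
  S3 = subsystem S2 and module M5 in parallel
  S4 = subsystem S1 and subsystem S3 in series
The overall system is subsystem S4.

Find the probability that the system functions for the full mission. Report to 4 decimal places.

0.9131

Parallel (M1 and M2): 1 − (1 − 0.896000)(1 − 0.728000) = 0.971712
Series (M3 and M4): 0.984000 × 0.771000 = 0.758664
Parallel ([0.758664] and M5): 1 − (1 − 0.758664)(1 − 0.750000) = 0.939666
Series ([0.971712] and [0.939666]): 0.971712 × 0.939666 = 0.9131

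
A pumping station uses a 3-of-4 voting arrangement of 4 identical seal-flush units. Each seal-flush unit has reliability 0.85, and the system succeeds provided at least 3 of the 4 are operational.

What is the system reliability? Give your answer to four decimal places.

0.8905

R = Σ_{i=3}^{4} C(4,i) p^i (1−p)^{4−i} with p = 0.85
C(4,3)·0.85^3·0.15^1 = 0.368475
C(4,4)·0.85^4·0.15^0 = 0.522006
Sum = 0.8905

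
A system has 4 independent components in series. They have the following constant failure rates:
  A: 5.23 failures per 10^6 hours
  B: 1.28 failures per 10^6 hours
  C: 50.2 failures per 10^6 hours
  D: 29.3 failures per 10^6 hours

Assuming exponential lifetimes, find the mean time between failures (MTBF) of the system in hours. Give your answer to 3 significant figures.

Series of exponential components: λ_sys = Σ λ_i
λ_sys = 0.00000523 + 0.00000128 + 0.0000502 + 0.0000293 = 8.6010e-05 /h
MTBF = 1 / λ_sys = 11600 h

11600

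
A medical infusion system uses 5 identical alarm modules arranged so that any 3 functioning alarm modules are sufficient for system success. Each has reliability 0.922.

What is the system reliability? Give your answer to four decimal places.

0.9958

R = Σ_{i=3}^{5} C(5,i) p^i (1−p)^{5−i} with p = 0.922
C(5,3)·0.922^3·0.078^2 = 0.047685
C(5,4)·0.922^4·0.078^1 = 0.281831
C(5,5)·0.922^5·0.078^0 = 0.666277
Sum = 0.9958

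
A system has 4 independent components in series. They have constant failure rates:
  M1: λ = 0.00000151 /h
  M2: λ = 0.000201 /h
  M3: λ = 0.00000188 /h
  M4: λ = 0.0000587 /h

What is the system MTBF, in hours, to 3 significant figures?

3800

Series of exponential components: λ_sys = Σ λ_i
λ_sys = 0.00000151 + 0.000201 + 0.00000188 + 0.0000587 = 2.6309e-04 /h
MTBF = 1 / λ_sys = 3800 h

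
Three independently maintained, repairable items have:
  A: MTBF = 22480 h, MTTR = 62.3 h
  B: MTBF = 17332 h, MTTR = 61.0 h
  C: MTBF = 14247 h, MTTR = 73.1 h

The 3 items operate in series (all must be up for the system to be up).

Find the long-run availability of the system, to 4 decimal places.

A(A) = MTBF/(MTBF+MTTR) = 22480/(22480+62.3) = 0.997236
A(B) = MTBF/(MTBF+MTTR) = 17332/(17332+61.0) = 0.996493
A(C) = MTBF/(MTBF+MTTR) = 14247/(14247+73.1) = 0.994895
Series availability: 0.997236 × 0.996493 × 0.994895 = 0.9887

0.9887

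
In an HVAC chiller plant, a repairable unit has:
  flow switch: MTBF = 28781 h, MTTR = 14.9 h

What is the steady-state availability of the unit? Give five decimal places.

A(flow switch) = MTBF/(MTBF+MTTR) = 28781/(28781+14.9) = 0.99948

0.99948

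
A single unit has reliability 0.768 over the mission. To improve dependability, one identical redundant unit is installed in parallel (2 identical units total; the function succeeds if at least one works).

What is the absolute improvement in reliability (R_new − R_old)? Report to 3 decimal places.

0.178

R_before = 0.768
R_after = 1 − (1 − 0.768)^2 = 0.946
ΔR = 0.946 − 0.768 = 0.178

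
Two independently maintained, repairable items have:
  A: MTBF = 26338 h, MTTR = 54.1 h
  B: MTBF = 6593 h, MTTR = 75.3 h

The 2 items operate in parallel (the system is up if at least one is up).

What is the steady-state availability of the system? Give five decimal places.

A(A) = MTBF/(MTBF+MTTR) = 26338/(26338+54.1) = 0.997950
A(B) = MTBF/(MTBF+MTTR) = 6593/(6593+75.3) = 0.988708
Parallel availability: 1 − (1 − 0.997950)(1 − 0.988708) = 0.99998

0.99998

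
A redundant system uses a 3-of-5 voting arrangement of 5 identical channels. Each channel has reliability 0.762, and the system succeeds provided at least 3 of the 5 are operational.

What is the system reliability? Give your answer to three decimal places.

R = Σ_{i=3}^{5} C(5,i) p^i (1−p)^{5−i} with p = 0.762
C(5,3)·0.762^3·0.238^2 = 0.25062
C(5,4)·0.762^4·0.238^1 = 0.40121
C(5,5)·0.762^5·0.238^0 = 0.25691
Sum = 0.909

0.909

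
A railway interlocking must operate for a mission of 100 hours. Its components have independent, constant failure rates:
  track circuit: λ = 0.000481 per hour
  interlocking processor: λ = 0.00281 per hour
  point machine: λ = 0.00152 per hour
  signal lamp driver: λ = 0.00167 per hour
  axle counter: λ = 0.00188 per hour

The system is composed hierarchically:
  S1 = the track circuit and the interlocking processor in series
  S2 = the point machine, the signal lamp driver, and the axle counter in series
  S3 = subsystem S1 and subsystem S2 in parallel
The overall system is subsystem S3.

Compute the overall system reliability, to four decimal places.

0.8885

R(track circuit) = exp(−0.000481 × 100) = 0.953038
R(interlocking processor) = exp(−0.00281 × 100) = 0.755028
R(point machine) = exp(−0.00152 × 100) = 0.858988
R(signal lamp driver) = exp(−0.00167 × 100) = 0.846200
R(axle counter) = exp(−0.00188 × 100) = 0.828615
Series (track circuit and interlocking processor): 0.953038 × 0.755028 = 0.719570
Series (point machine, signal lamp driver, and axle counter): 0.858988 × 0.846200 × 0.828615 = 0.602300
Parallel ([0.719570] and [0.602300]): 1 − (1 − 0.719570)(1 − 0.602300) = 0.8885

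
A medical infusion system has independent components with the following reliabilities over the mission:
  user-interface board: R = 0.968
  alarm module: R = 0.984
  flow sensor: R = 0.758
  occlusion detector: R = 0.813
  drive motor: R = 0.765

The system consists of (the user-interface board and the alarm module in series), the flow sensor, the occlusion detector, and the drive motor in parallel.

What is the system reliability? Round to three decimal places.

0.999

Series (user-interface board and alarm module): 0.96800 × 0.98400 = 0.95251
Parallel ([0.95251], flow sensor, occlusion detector, and drive motor): 1 − (1 − 0.95251)(1 − 0.75800)(1 − 0.81300)(1 − 0.76500) = 0.999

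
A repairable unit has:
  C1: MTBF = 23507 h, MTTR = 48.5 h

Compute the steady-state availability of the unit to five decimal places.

A(C1) = MTBF/(MTBF+MTTR) = 23507/(23507+48.5) = 0.99794

0.99794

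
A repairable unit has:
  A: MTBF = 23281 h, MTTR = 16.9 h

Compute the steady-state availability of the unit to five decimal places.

A(A) = MTBF/(MTBF+MTTR) = 23281/(23281+16.9) = 0.99927

0.99927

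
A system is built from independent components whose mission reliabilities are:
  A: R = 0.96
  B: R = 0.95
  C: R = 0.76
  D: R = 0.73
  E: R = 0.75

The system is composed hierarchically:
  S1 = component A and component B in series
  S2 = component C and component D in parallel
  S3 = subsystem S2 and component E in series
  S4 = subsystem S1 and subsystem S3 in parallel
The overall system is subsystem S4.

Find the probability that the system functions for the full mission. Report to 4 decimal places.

Series (A and B): 0.960000 × 0.950000 = 0.912000
Parallel (C and D): 1 − (1 − 0.760000)(1 − 0.730000) = 0.935200
Series ([0.935200] and E): 0.935200 × 0.750000 = 0.701400
Parallel ([0.912000] and [0.701400]): 1 − (1 − 0.912000)(1 − 0.701400) = 0.9737

0.9737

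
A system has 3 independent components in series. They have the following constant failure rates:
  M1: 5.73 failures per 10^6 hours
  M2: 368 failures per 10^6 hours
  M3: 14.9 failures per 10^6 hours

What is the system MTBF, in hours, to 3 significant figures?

2570

Series of exponential components: λ_sys = Σ λ_i
λ_sys = 0.00000573 + 0.000368 + 0.0000149 = 3.8863e-04 /h
MTBF = 1 / λ_sys = 2570 h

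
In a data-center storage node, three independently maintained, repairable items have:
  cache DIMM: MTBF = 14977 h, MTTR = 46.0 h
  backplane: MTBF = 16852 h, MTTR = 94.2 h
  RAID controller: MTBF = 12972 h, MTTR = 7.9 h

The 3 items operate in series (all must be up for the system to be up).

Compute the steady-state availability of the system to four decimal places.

A(cache DIMM) = MTBF/(MTBF+MTTR) = 14977/(14977+46.0) = 0.996938
A(backplane) = MTBF/(MTBF+MTTR) = 16852/(16852+94.2) = 0.994441
A(RAID controller) = MTBF/(MTBF+MTTR) = 12972/(12972+7.9) = 0.999391
Series availability: 0.996938 × 0.994441 × 0.999391 = 0.9908

0.9908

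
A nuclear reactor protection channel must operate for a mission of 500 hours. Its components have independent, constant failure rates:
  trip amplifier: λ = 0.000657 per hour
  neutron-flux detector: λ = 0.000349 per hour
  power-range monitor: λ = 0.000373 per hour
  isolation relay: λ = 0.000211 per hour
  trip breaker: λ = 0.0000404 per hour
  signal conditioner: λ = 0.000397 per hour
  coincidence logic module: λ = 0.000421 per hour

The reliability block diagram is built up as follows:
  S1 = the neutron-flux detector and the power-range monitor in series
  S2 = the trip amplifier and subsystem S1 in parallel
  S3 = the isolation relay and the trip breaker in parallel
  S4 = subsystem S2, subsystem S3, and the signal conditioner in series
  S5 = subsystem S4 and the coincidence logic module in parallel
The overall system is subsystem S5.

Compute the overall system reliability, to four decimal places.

R(trip amplifier) = exp(−0.000657 × 500) = 0.720003
R(neutron-flux detector) = exp(−0.000349 × 500) = 0.839877
R(power-range monitor) = exp(−0.000373 × 500) = 0.829859
R(isolation relay) = exp(−0.000211 × 500) = 0.899874
R(trip breaker) = exp(−0.0000404 × 500) = 0.980003
R(signal conditioner) = exp(−0.000397 × 500) = 0.819960
R(coincidence logic module) = exp(−0.000421 × 500) = 0.810179
Series (neutron-flux detector and power-range monitor): 0.839877 × 0.829859 = 0.696979
Parallel (trip amplifier and [0.696979]): 1 − (1 − 0.720003)(1 − 0.696979) = 0.915155
Parallel (isolation relay and trip breaker): 1 − (1 − 0.899874)(1 − 0.980003) = 0.997998
Series ([0.915155], [0.997998], and signal conditioner): 0.915155 × 0.997998 × 0.819960 = 0.748888
Parallel ([0.748888] and coincidence logic module): 1 − (1 − 0.748888)(1 − 0.810179) = 0.9523

0.9523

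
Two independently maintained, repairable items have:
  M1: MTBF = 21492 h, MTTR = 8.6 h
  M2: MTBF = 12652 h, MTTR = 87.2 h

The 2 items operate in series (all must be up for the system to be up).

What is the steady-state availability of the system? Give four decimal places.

A(M1) = MTBF/(MTBF+MTTR) = 21492/(21492+8.6) = 0.999600
A(M2) = MTBF/(MTBF+MTTR) = 12652/(12652+87.2) = 0.993155
Series availability: 0.999600 × 0.993155 = 0.9928

0.9928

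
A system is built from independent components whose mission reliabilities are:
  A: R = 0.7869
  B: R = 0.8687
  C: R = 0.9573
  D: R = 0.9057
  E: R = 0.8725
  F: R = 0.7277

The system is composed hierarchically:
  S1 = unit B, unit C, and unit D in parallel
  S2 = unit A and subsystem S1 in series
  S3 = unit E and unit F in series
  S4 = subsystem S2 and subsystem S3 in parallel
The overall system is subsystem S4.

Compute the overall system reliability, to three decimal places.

0.922

Parallel (B, C, and D): 1 − (1 − 0.86870)(1 − 0.95730)(1 − 0.90570) = 0.99947
Series (A and [0.99947]): 0.78690 × 0.99947 = 0.78648
Series (E and F): 0.87250 × 0.72770 = 0.63492
Parallel ([0.78648] and [0.63492]): 1 − (1 − 0.78648)(1 − 0.63492) = 0.922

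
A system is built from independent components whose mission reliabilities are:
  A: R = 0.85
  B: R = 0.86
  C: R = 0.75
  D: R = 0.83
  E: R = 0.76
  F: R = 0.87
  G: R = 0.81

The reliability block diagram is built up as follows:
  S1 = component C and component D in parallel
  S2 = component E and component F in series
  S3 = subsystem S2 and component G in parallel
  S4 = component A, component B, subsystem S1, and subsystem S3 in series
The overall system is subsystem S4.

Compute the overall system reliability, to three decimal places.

0.655

Parallel (C and D): 1 − (1 − 0.75000)(1 − 0.83000) = 0.95750
Series (E and F): 0.76000 × 0.87000 = 0.66120
Parallel ([0.66120] and G): 1 − (1 − 0.66120)(1 − 0.81000) = 0.93563
Series (A, B, [0.95750], and [0.93563]): 0.85000 × 0.86000 × 0.95750 × 0.93563 = 0.655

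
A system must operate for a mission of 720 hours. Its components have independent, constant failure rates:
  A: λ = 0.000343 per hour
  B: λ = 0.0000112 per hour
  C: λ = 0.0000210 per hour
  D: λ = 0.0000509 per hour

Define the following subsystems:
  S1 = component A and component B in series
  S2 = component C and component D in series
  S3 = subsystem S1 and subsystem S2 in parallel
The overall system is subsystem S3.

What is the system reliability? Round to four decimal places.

R(A) = exp(−0.000343 × 720) = 0.781172
R(B) = exp(−0.0000112 × 720) = 0.991968
R(C) = exp(−0.0000210 × 720) = 0.984994
R(D) = exp(−0.0000509 × 720) = 0.964015
Series (A and B): 0.781172 × 0.991968 = 0.774898
Series (C and D): 0.984994 × 0.964015 = 0.949549
Parallel ([0.774898] and [0.949549]): 1 − (1 − 0.774898)(1 − 0.949549) = 0.9886

0.9886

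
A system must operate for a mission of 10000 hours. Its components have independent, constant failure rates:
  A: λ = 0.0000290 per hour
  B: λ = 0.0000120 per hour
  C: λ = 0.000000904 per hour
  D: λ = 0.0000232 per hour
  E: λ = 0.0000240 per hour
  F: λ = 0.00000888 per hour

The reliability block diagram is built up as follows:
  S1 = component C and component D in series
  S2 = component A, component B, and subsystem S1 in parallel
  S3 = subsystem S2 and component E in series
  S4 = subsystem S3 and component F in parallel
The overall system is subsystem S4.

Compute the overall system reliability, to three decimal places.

R(A) = exp(−0.0000290 × 10000) = 0.74826
R(B) = exp(−0.0000120 × 10000) = 0.88692
R(C) = exp(−0.000000904 × 10000) = 0.99100
R(D) = exp(−0.0000232 × 10000) = 0.79295
R(E) = exp(−0.0000240 × 10000) = 0.78663
R(F) = exp(−0.00000888 × 10000) = 0.91503
Series (C and D): 0.99100 × 0.79295 = 0.78581
Parallel (A, B, and [0.78581]): 1 − (1 − 0.74826)(1 − 0.88692)(1 − 0.78581) = 0.99390
Series ([0.99390] and E): 0.99390 × 0.78663 = 0.78183
Parallel ([0.78183] and F): 1 − (1 − 0.78183)(1 − 0.91503) = 0.981

0.981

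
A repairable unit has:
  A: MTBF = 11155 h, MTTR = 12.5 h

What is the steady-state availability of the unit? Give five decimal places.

A(A) = MTBF/(MTBF+MTTR) = 11155/(11155+12.5) = 0.99888

0.99888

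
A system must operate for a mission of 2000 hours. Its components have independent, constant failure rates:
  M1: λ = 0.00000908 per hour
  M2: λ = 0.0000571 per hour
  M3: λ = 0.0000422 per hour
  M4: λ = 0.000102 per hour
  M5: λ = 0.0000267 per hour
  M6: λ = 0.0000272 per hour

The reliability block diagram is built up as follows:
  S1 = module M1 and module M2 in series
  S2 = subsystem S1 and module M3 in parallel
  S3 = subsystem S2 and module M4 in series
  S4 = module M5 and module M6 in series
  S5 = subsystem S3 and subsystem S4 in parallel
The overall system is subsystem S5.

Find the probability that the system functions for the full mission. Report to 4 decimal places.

R(M1) = exp(−0.00000908 × 2000) = 0.982004
R(M2) = exp(−0.0000571 × 2000) = 0.892080
R(M3) = exp(−0.0000422 × 2000) = 0.919064
R(M4) = exp(−0.000102 × 2000) = 0.815462
R(M5) = exp(−0.0000267 × 2000) = 0.948001
R(M6) = exp(−0.0000272 × 2000) = 0.947053
Series (M1 and M2): 0.982004 × 0.892080 = 0.876026
Parallel ([0.876026] and M3): 1 − (1 − 0.876026)(1 − 0.919064) = 0.989966
Series ([0.989966] and M4): 0.989966 × 0.815462 = 0.807280
Series (M5 and M6): 0.948001 × 0.947053 = 0.897807
Parallel ([0.807280] and [0.897807]): 1 − (1 − 0.807280)(1 − 0.897807) = 0.9803

0.9803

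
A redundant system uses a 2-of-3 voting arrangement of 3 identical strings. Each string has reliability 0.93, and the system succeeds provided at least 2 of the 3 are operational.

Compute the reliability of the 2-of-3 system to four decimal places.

R = Σ_{i=2}^{3} C(3,i) p^i (1−p)^{3−i} with p = 0.93
C(3,2)·0.93^2·0.07^1 = 0.181629
C(3,3)·0.93^3·0.07^0 = 0.804357
Sum = 0.9860

0.9860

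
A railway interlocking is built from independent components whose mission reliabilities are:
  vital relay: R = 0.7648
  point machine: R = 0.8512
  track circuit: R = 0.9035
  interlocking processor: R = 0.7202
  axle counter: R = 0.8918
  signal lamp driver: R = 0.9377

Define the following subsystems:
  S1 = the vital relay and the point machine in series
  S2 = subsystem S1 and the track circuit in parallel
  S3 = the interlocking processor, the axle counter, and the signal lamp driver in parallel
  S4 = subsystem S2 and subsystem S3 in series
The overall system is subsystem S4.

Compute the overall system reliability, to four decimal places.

0.9645

Series (vital relay and point machine): 0.764800 × 0.851200 = 0.650998
Parallel ([0.650998] and track circuit): 1 − (1 − 0.650998)(1 − 0.903500) = 0.966321
Parallel (interlocking processor, axle counter, and signal lamp driver): 1 − (1 − 0.720200)(1 − 0.891800)(1 − 0.937700) = 0.998114
Series ([0.966321] and [0.998114]): 0.966321 × 0.998114 = 0.9645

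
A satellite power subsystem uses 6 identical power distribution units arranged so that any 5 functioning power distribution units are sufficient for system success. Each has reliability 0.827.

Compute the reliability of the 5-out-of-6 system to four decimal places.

0.7215

R = Σ_{i=5}^{6} C(6,i) p^i (1−p)^{6−i} with p = 0.827
C(6,5)·0.827^5·0.173^1 = 0.401536
C(6,6)·0.827^6·0.173^0 = 0.319914
Sum = 0.7215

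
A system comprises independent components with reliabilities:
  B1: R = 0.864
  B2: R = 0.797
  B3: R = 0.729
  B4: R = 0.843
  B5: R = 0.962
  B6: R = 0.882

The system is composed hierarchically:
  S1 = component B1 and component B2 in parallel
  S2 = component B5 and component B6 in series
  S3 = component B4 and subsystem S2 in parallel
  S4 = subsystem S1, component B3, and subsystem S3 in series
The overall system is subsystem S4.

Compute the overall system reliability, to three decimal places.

0.692

Parallel (B1 and B2): 1 − (1 − 0.86400)(1 − 0.79700) = 0.97239
Series (B5 and B6): 0.96200 × 0.88200 = 0.84848
Parallel (B4 and [0.84848]): 1 − (1 − 0.84300)(1 − 0.84848) = 0.97621
Series ([0.97239], B3, and [0.97621]): 0.97239 × 0.72900 × 0.97621 = 0.692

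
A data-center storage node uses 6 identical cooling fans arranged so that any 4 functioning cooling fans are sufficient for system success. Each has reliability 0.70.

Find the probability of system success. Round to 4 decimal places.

0.7443

R = Σ_{i=4}^{6} C(6,i) p^i (1−p)^{6−i} with p = 0.70
C(6,4)·0.70^4·0.30^2 = 0.324135
C(6,5)·0.70^5·0.30^1 = 0.302526
C(6,6)·0.70^6·0.30^0 = 0.117649
Sum = 0.7443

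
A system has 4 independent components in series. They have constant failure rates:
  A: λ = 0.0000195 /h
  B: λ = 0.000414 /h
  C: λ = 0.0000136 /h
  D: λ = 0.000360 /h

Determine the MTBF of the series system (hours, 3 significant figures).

Series of exponential components: λ_sys = Σ λ_i
λ_sys = 0.0000195 + 0.000414 + 0.0000136 + 0.000360 = 8.0710e-04 /h
MTBF = 1 / λ_sys = 1240 h

1240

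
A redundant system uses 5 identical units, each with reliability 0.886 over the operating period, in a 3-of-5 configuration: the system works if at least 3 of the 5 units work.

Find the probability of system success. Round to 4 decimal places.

0.9876

R = Σ_{i=3}^{5} C(5,i) p^i (1−p)^{5−i} with p = 0.886
C(5,3)·0.886^3·0.114^2 = 0.090388
C(5,4)·0.886^4·0.114^1 = 0.351245
C(5,5)·0.886^5·0.114^0 = 0.545970
Sum = 0.9876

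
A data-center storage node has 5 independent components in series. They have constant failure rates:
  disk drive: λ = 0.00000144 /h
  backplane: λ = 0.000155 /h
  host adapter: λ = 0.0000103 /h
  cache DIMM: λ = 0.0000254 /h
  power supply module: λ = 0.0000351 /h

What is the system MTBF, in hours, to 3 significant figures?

4400

Series of exponential components: λ_sys = Σ λ_i
λ_sys = 0.00000144 + 0.000155 + 0.0000103 + 0.0000254 + 0.0000351 = 2.2724e-04 /h
MTBF = 1 / λ_sys = 4400 h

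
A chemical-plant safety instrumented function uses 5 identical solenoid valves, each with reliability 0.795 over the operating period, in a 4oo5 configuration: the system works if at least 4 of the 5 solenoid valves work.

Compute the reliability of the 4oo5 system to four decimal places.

0.7270

R = Σ_{i=4}^{5} C(5,i) p^i (1−p)^{5−i} with p = 0.795
C(5,4)·0.795^4·0.205^1 = 0.409442
C(5,5)·0.795^5·0.205^0 = 0.317567
Sum = 0.7270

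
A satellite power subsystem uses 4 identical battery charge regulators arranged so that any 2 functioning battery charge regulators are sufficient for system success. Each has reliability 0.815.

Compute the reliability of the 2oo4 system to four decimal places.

0.9782

R = Σ_{i=2}^{4} C(4,i) p^i (1−p)^{4−i} with p = 0.815
C(4,2)·0.815^2·0.185^2 = 0.136399
C(4,3)·0.815^3·0.185^1 = 0.400594
C(4,4)·0.815^4·0.185^0 = 0.441195
Sum = 0.9782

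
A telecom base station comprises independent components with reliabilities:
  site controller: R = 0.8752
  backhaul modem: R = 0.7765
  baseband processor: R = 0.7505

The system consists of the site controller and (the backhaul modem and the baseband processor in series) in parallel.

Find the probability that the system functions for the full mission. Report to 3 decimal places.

0.948

Series (backhaul modem and baseband processor): 0.77650 × 0.75050 = 0.58276
Parallel (site controller and [0.58276]): 1 − (1 − 0.87520)(1 − 0.58276) = 0.948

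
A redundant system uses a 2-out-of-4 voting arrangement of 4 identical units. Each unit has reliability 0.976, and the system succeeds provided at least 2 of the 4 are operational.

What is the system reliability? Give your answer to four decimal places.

R = Σ_{i=2}^{4} C(4,i) p^i (1−p)^{4−i} with p = 0.976
C(4,2)·0.976^2·0.024^2 = 0.003292
C(4,3)·0.976^3·0.024^1 = 0.089253
C(4,4)·0.976^4·0.024^0 = 0.907401
Sum = 0.9999

0.9999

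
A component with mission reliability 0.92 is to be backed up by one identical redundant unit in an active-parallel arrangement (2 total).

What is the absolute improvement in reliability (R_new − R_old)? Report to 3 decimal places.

R_before = 0.92
R_after = 1 − (1 − 0.92)^2 = 0.994
ΔR = 0.994 − 0.92 = 0.074

0.074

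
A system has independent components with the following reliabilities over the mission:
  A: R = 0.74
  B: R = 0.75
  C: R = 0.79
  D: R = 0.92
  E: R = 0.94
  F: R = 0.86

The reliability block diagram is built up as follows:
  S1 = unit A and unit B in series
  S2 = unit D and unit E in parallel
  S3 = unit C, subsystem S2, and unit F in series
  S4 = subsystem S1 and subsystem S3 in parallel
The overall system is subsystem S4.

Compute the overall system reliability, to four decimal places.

0.8559

Series (A and B): 0.740000 × 0.750000 = 0.555000
Parallel (D and E): 1 − (1 − 0.920000)(1 − 0.940000) = 0.995200
Series (C, [0.995200], and F): 0.790000 × 0.995200 × 0.860000 = 0.676139
Parallel ([0.555000] and [0.676139]): 1 − (1 − 0.555000)(1 − 0.676139) = 0.8559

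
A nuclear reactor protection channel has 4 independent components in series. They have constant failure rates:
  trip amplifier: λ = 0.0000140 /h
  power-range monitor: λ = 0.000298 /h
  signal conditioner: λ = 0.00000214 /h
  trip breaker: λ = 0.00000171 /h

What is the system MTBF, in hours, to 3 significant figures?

Series of exponential components: λ_sys = Σ λ_i
λ_sys = 0.0000140 + 0.000298 + 0.00000214 + 0.00000171 = 3.1585e-04 /h
MTBF = 1 / λ_sys = 3170 h

3170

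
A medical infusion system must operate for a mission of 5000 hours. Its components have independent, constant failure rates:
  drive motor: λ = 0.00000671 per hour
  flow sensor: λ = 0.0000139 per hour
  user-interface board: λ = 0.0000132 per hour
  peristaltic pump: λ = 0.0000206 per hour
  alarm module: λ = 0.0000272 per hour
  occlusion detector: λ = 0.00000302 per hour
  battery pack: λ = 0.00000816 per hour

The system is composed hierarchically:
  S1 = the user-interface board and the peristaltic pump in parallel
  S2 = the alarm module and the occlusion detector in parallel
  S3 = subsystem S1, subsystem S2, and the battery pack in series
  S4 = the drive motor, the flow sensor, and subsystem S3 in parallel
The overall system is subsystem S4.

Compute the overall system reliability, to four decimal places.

0.9999

R(drive motor) = exp(−0.00000671 × 5000) = 0.967007
R(flow sensor) = exp(−0.0000139 × 5000) = 0.932860
R(user-interface board) = exp(−0.0000132 × 5000) = 0.936131
R(peristaltic pump) = exp(−0.0000206 × 5000) = 0.902127
R(alarm module) = exp(−0.0000272 × 5000) = 0.872843
R(occlusion detector) = exp(−0.00000302 × 5000) = 0.985013
R(battery pack) = exp(−0.00000816 × 5000) = 0.960021
Parallel (user-interface board and peristaltic pump): 1 − (1 − 0.936131)(1 − 0.902127) = 0.993749
Parallel (alarm module and occlusion detector): 1 − (1 − 0.872843)(1 − 0.985013) = 0.998094
Series ([0.993749], [0.998094], and battery pack): 0.993749 × 0.998094 × 0.960021 = 0.952202
Parallel (drive motor, flow sensor, and [0.952202]): 1 − (1 − 0.967007)(1 − 0.932860)(1 − 0.952202) = 0.9999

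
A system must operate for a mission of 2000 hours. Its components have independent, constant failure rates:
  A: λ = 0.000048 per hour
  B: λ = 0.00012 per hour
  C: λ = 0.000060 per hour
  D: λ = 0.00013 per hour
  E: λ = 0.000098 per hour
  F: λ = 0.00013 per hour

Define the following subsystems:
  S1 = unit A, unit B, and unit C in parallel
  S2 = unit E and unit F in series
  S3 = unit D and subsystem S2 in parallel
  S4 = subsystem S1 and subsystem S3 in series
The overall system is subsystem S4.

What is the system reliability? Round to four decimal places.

0.9141

R(A) = exp(−0.000048 × 2000) = 0.908464
R(B) = exp(−0.00012 × 2000) = 0.786628
R(C) = exp(−0.000060 × 2000) = 0.886920
R(D) = exp(−0.00013 × 2000) = 0.771052
R(E) = exp(−0.000098 × 2000) = 0.822012
R(F) = exp(−0.00013 × 2000) = 0.771052
Parallel (A, B, and C): 1 − (1 − 0.908464)(1 − 0.786628)(1 − 0.886920) = 0.997791
Series (E and F): 0.822012 × 0.771052 = 0.633814
Parallel (D and [0.633814]): 1 − (1 − 0.771052)(1 − 0.633814) = 0.916162
Series ([0.997791] and [0.916162]): 0.997791 × 0.916162 = 0.9141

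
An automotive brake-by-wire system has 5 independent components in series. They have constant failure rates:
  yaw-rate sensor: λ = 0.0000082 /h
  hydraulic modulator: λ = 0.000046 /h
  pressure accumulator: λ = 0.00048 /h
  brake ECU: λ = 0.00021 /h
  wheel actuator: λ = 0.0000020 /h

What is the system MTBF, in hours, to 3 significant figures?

1340

Series of exponential components: λ_sys = Σ λ_i
λ_sys = 0.0000082 + 0.000046 + 0.00048 + 0.00021 + 0.0000020 = 7.4620e-04 /h
MTBF = 1 / λ_sys = 1340 h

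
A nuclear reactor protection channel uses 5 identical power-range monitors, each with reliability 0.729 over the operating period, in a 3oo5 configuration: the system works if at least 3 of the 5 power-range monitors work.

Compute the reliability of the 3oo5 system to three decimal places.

R = Σ_{i=3}^{5} C(5,i) p^i (1−p)^{5−i} with p = 0.729
C(5,3)·0.729^3·0.271^2 = 0.28453
C(5,4)·0.729^4·0.271^1 = 0.38269
C(5,5)·0.729^5·0.271^0 = 0.20589
Sum = 0.873

0.873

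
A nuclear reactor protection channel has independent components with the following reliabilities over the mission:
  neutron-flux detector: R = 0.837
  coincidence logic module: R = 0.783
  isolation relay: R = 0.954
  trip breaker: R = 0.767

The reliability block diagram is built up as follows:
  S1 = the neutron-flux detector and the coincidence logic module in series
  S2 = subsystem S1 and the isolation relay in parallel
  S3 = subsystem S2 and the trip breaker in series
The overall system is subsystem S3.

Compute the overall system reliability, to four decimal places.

Series (neutron-flux detector and coincidence logic module): 0.837000 × 0.783000 = 0.655371
Parallel ([0.655371] and isolation relay): 1 − (1 − 0.655371)(1 − 0.954000) = 0.984147
Series ([0.984147] and trip breaker): 0.984147 × 0.767000 = 0.7548

0.7548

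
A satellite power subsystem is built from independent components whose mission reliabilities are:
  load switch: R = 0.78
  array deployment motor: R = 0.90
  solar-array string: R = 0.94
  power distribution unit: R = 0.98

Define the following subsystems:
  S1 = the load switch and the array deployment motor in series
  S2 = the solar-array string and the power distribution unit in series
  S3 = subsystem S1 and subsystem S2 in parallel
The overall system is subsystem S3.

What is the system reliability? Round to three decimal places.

0.977

Series (load switch and array deployment motor): 0.78000 × 0.90000 = 0.70200
Series (solar-array string and power distribution unit): 0.94000 × 0.98000 = 0.92120
Parallel ([0.70200] and [0.92120]): 1 − (1 − 0.70200)(1 − 0.92120) = 0.977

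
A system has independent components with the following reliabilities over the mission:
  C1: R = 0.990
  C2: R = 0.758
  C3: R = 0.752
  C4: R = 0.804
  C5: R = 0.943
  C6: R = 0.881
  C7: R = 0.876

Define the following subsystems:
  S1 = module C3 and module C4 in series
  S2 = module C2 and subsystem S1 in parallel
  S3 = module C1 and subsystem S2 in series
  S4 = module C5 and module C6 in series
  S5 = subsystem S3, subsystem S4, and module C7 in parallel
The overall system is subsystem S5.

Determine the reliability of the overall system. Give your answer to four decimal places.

Series (C3 and C4): 0.752000 × 0.804000 = 0.604608
Parallel (C2 and [0.604608]): 1 − (1 − 0.758000)(1 − 0.604608) = 0.904315
Series (C1 and [0.904315]): 0.990000 × 0.904315 = 0.895272
Series (C5 and C6): 0.943000 × 0.881000 = 0.830783
Parallel ([0.895272], [0.830783], and C7): 1 − (1 − 0.895272)(1 − 0.830783)(1 − 0.876000) = 0.9978

0.9978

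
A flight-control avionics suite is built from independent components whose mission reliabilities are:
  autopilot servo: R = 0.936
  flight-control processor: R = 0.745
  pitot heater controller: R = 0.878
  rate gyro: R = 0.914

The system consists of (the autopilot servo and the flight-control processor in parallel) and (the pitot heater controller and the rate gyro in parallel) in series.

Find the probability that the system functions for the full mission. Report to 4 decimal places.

Parallel (autopilot servo and flight-control processor): 1 − (1 − 0.936000)(1 − 0.745000) = 0.983680
Parallel (pitot heater controller and rate gyro): 1 − (1 − 0.878000)(1 − 0.914000) = 0.989508
Series ([0.983680] and [0.989508]): 0.983680 × 0.989508 = 0.9734

0.9734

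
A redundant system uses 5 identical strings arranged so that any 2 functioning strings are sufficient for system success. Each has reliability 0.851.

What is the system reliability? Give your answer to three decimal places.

R = Σ_{i=2}^{5} C(5,i) p^i (1−p)^{5−i} with p = 0.851
C(5,2)·0.851^2·0.149^3 = 0.02396
C(5,3)·0.851^3·0.149^2 = 0.13682
C(5,4)·0.851^4·0.149^1 = 0.39073
C(5,5)·0.851^5·0.149^0 = 0.44632
Sum = 0.998

0.998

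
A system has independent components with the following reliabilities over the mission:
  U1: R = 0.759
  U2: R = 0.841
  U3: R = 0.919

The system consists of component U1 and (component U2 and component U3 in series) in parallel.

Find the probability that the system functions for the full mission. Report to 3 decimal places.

Series (U2 and U3): 0.84100 × 0.91900 = 0.77288
Parallel (U1 and [0.77288]): 1 − (1 − 0.75900)(1 − 0.77288) = 0.945

0.945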